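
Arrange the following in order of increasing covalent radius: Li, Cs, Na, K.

Li, Na, K, Cs

Moving right in a period, electrons are added to the same shell under a stronger nuclear pull, so atoms get smaller; moving down, a new shell is opened and atoms get larger.
All are in group 1, so atomic radius increases down the group.
So from smallest to largest: Li < Na < K < Cs.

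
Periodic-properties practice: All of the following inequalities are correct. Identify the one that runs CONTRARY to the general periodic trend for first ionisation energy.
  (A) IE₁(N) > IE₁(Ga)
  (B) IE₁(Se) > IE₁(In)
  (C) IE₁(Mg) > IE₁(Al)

(C)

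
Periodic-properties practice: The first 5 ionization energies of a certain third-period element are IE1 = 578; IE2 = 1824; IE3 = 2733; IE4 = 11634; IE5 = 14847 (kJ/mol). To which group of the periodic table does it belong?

Look for the largest jump between consecutive ionization energies: IE4/IE3 ≈ 4.3, far larger than any earlier ratio.
That jump marks the point where a core electron is being removed. So the atom has 3 valence electrons.
A main-group element with 3 valence electrons is in group 13.

Group 13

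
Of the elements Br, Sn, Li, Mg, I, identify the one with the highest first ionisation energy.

Br

First ionization energy rises across a period (greater Z_eff holds electrons more tightly) and falls down a group (valence electrons are farther from the nucleus).
These span different periods and groups, so the two trends combine.
Sn > Li: period and group pull opposite ways; the across-period shift dominates (709 vs 520 kJ/mol).
Mg > Sn: the two effects oppose for this pair; the down-group effect wins (738 vs 709 kJ/mol).
I > Mg: the two effects oppose for this pair; the across-period effect wins (1008 vs 738 kJ/mol).
Br > I: they share group 17; the group trend gives Br the larger value.
Tabulated first ionization energy (kJ/mol): Li 520, Mg 738, Br 1140, Sn 709, I 1008.
The highest first ionisation energy among these belongs to Br.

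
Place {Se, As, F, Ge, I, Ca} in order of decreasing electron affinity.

F is in period 2, group 17; Ca is in period 4, group 2; Ge is in period 4, group 14; As is in period 4, group 15; Se is in period 4, group 16; I is in period 5, group 17.
EA tends to increase across a period and decrease down a group, though the pattern is less regular than for IE or radius.
Here both period and group differ, so the two effects have to be weighed against each other.
As > Ca: both are in period 4; the period trend gives As the larger value.
Ge > As: this pair runs against the simple trend — see the exception note.
Se > Ge: Se lies to the right of Ge in period 4, so the across-period effect alone puts Se higher.
I > Se: period and group pull opposite ways; the across-period shift dominates (295 vs 195 kJ/mol).
F > I: they share group 17; the group trend gives F the larger value.
Note the exception: Ge has a higher electron affinity than As, contrary to the simple trend — adding an electron to As's half-filled 4p³ is unfavourable, so Ge (4p²) has the more exothermic EA.
Tabulated electron affinity (kJ/mol): F 328, Ca 2, Ge 119, As 78, Se 195, I 295.
So from highest to lowest: F > I > Se > Ge > As > Ca.

F, I, Se, Ge, As, Ca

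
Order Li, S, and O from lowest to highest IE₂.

After 1 electron has been removed, what remains? Li⁺ is the bare [He] core; S⁺ still has 5 valence electrons; O⁺ still has 5 valence electrons.
Breaking into a closed-shell core is much more expensive than removing a leftover valence electron — Li has the largest IE_2 here.
Valence configurations: S⁺ [Ne]3s²3p³, O⁺ [He]2s²2p³.
Tabulated IE_2 (kJ/mol): Li 7298, S 2252, O 3388.
Overall IE_2 order: S < O < Li.

S < O < Li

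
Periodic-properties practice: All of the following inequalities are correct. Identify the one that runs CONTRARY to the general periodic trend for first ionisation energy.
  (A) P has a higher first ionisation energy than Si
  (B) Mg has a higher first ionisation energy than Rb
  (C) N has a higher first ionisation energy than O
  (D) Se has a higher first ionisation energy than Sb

The general trend: first ionisation energy increases across a period and decreases down a group.
(A) P (period 3, group 15) vs Si (period 3, group 14): the stated order agrees with the simple trend.
(B) Mg (period 3, group 2) vs Rb (period 5, group 1): the stated order agrees with the simple trend.
(C) N (period 2, group 15) vs O (period 2, group 16): the stated order contradicts the simple trend.
(D) Se (period 4, group 16) vs Sb (period 5, group 15): the stated order agrees with the simple trend.
The exception is (C): pairing an electron in O's 2p⁴ costs repulsion energy, so O ionizes more easily than half-filled N (2p³).

(C)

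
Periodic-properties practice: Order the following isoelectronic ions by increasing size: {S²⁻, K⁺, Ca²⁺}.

Ca²⁺, K⁺, S²⁻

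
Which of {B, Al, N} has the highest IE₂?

N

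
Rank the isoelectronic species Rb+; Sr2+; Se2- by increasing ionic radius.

Sr2+ < Rb+ < Se2-

All of these have 36 electrons, so size is governed by nuclear charge alone: the more protons, the stronger the pull on the same electron cloud, and the smaller the ion.
Nuclear charges: Sr2+ (Z=38), Rb+ (Z=37), Se2- (Z=34).
Smallest to largest: Sr2+ < Rb+ < Se2-.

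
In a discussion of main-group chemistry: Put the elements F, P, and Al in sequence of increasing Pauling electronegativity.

Al < P < F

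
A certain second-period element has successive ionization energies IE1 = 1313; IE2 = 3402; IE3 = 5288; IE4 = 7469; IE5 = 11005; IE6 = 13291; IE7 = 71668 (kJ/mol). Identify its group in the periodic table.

Group 16

Look for the largest jump between consecutive ionization energies: IE7/IE6 ≈ 5.4, far larger than any earlier ratio.
That jump marks the point where a core electron is being removed. So the atom has 6 valence electrons.
A main-group element with 6 valence electrons is in group 16.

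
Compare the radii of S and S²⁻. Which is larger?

Forming S²⁻ adds 2 electrons to S. More electron–electron repulsion in the same shell, with unchanged nuclear charge, lets the cloud expand.
An anion is larger than its parent atom: S²⁻ > S.

S²⁻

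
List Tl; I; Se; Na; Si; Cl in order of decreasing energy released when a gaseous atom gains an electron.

Atoms with high Z_eff and room in the valence shell (especially the halogens) have the most exothermic electron affinities.
Here both period and group differ, so the two effects have to be weighed against each other.
Na > Tl: period and group pull opposite ways; the down-group shift dominates (53 vs 19 kJ/mol).
Si > Na: Si lies to the right of Na in period 3, so the across-period effect alone puts Si higher.
Se > Si: the two effects oppose for this pair; the across-period effect wins (195 vs 134 kJ/mol).
I > Se: period and group pull opposite ways; the across-period shift dominates (295 vs 195 kJ/mol).
Cl > I: Cl sits above I in group 17, so the down-group effect alone puts Cl higher.
Tabulated electron affinity (kJ/mol): Na 53, Si 134, Cl 349, Se 195, I 295, Tl 19.
So from highest to lowest: Cl > I > Se > Si > Na > Tl.

Cl > I > Se > Si > Na > Tl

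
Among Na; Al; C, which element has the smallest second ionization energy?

Al

After 1 electron has been removed, what remains? Na⁺ is the bare [Ne] core; Al⁺ still has 2 valence electrons; C⁺ still has 3 valence electrons.
Pulling an electron out of a noble-gas core costs far more than removing a remaining valence electron, so Na sits at the high end of IE_2.
Valence configurations: Al⁺ [Ne]3s², C⁺ [He]2s²2p¹.
The numbers (kJ/mol): Na 4562, Al 1817, C 2353.
Hence IE_2: Al < C < Na.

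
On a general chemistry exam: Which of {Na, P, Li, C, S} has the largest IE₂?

Li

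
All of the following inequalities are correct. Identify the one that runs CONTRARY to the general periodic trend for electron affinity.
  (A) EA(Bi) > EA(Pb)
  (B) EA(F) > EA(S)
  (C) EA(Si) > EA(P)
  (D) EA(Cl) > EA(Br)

(C)

The general trend: electron affinity increases across a period and decreases down a group.
(A) Bi (period 6, group 15) vs Pb (period 6, group 14): the stated order agrees with the simple trend.
(B) F (period 2, group 17) vs S (period 3, group 16): the stated order agrees with the simple trend.
(C) Si (period 3, group 14) vs P (period 3, group 15): the stated order contradicts the simple trend.
(D) Cl (period 3, group 17) vs Br (period 4, group 17): the stated order agrees with the simple trend.
The exception is (C): adding an electron to P's half-filled 3p³ is unfavourable, so Si (3p²) has the more exothermic EA.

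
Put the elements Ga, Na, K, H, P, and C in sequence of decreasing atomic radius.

H is in period 1, group 1; C is in period 2, group 14; Na is in period 3, group 1; P is in period 3, group 15; K is in period 4, group 1; Ga is in period 4, group 13.
Atomic radius shrinks across a period as nuclear charge pulls the same shell inward, and grows down a group as new shells are added.
Here both period and group differ, so the two effects have to be weighed against each other.
C > H: the two effects oppose for this pair; the down-group effect wins (75 vs 32 pm).
P > C: period and group pull opposite ways; the down-group shift dominates (111 vs 75 pm).
Ga > P: both effects reinforce here, so Ga is clearly the larger of the two.
Na > Ga: period and group pull opposite ways; the across-period shift dominates (155 vs 124 pm).
K > Na: they share group 1; the group trend gives K the larger value.
Approximate values (pm): H 32, C 75, Na 155, P 111, K 196, Ga 124.
So from largest to smallest: K > Na > Ga > P > C > H.

K > Na > Ga > P > C > H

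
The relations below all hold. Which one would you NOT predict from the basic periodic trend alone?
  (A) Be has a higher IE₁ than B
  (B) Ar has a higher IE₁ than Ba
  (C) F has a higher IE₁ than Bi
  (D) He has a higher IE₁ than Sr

The general trend: IE₁ increases across a period and decreases down a group.
(A) Be (period 2, group 2) vs B (period 2, group 13): the stated order contradicts the simple trend.
(B) Ar (period 3, group 18) vs Ba (period 6, group 2): the stated order agrees with the simple trend.
(C) F (period 2, group 17) vs Bi (period 6, group 15): the stated order agrees with the simple trend.
(D) He (period 1, group 18) vs Sr (period 5, group 2): the stated order agrees with the simple trend.
The exception is (A): removing B's lone 2p electron is easier than breaking Be's filled 2s².

(A)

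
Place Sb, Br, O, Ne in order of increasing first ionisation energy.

IE₁ increases left→right with effective nuclear charge and decreases top→bottom as the valence shell moves farther out.
Neither a single period nor a single group — weigh both effects.
Br > Sb: relative to Sb, both the across-period and down-group shifts push Br's first ionization energy up.
O > Br: period and group pull opposite ways; the down-group shift dominates (1314 vs 1140 kJ/mol).
Ne > O: both are in period 2; the period trend gives Ne the larger value.
Tabulated first ionization energy (kJ/mol): O 1314, Ne 2081, Br 1140, Sb 831.
So from lowest to highest: Sb < Br < O < Ne.

Sb < Br < O < Ne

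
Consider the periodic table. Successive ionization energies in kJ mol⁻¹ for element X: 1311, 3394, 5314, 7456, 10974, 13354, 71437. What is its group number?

Group 16

Look for the largest jump between consecutive ionization energies: IE7/IE6 ≈ 5.3, far larger than any earlier ratio.
That jump marks the point where a core electron is being removed. So the atom has 6 valence electrons.
A main-group element with 6 valence electrons is in group 16.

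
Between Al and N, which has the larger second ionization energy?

N

IE_2 is the cost of taking one more electron from the +1 cation: Al⁺ still has 2 valence electrons; N⁺ still has 4 valence electrons.
All are still removing valence electrons, so compare the +1 ions as you would atoms: IE_2 generally rises across a period (higher Z_eff) and falls down a group (larger shell), subject to the usual subshell exceptions.
Valence configurations: Al⁺ [Ne]3s², N⁺ [He]2s²2p².
Tabulated IE_2 (kJ/mol): Al 1817, N 2856.
Overall IE_2 order: Al < N.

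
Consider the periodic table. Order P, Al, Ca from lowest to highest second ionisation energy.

The second ionization energy removes an electron from the +1 ion. For each element: P⁺ still has 4 valence electrons; Al⁺ still has 2 valence electrons; Ca⁺ still has 1 valence electron.
All are still removing valence electrons, so compare the +1 ions as you would atoms: IE_2 generally rises across a period (higher Z_eff) and falls down a group (larger shell), subject to the usual subshell exceptions.
Valence configurations: P⁺ [Ne]3s²3p², Al⁺ [Ne]3s², Ca⁺ [Ar]4s¹.
The numbers (kJ/mol): P 1907, Al 1817, Ca 1145.
Putting it together, IE_2: Ca < Al < P.

Ca < Al < P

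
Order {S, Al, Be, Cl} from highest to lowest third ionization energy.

Be, Cl, S, Al

After 2 electrons have been removed, what remains? S²⁺ still has 4 valence electrons; Al²⁺ still has 1 valence electron; Be²⁺ is the bare [He] core; Cl²⁺ still has 5 valence electrons.
Pulling an electron out of a noble-gas core costs far more than removing a remaining valence electron, so Be sits at the high end of IE_3.
Valence configurations: S²⁺ [Ne]3s²3p², Al²⁺ [Ne]3s¹, Cl²⁺ [Ne]3s²3p³.
The numbers (kJ/mol): S 3357, Al 2745, Be 14849, Cl 3822.
Hence IE_3: Al < S < Cl < Be.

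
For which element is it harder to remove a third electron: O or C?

O

Consider each +2 ion: O²⁺ still has 4 valence electrons; C²⁺ still has 2 valence electrons.
All are still removing valence electrons, so compare the +2 ions as you would atoms: IE_3 generally rises across a period (higher Z_eff) and falls down a group (larger shell), subject to the usual subshell exceptions.
Valence configurations: O²⁺ [He]2s²2p², C²⁺ [He]2s².
Approximate IE_3 values (kJ/mol): O 5300, C 4620.
Overall IE_3 order: C < O.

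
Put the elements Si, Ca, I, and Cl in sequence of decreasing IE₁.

Cl, I, Si, Ca

Si is in period 3, group 14; Cl is in period 3, group 17; Ca is in period 4, group 2; I is in period 5, group 17.
Across a period the outer electron is held more tightly (higher IE₁); down a group it sits in a higher shell, more shielded, and comes off more easily.
Here both period and group differ, so the two effects have to be weighed against each other.
Si > Ca: both effects reinforce here, so Si is clearly the higher of the two.
I > Si: period and group pull opposite ways; the across-period shift dominates (1008 vs 786 kJ/mol).
Cl > I: Cl sits above I in group 17, so the down-group effect alone puts Cl higher.
Approximate values (kJ/mol): Si 786, Cl 1251, Ca 590, I 1008.
So from highest to lowest: Cl > I > Si > Ca.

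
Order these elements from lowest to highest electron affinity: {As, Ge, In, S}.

In, As, Ge, S

S is in period 3, group 16; Ge is in period 4, group 14; As is in period 4, group 15; In is in period 5, group 13.
Atoms with high Z_eff and room in the valence shell (especially the halogens) have the most exothermic electron affinities.
Here both period and group differ, so the two effects have to be weighed against each other.
As > In: both effects reinforce here, so As is clearly the higher of the two.
Ge > As: this pair runs against the simple trend — see the exception note.
S > Ge: both effects reinforce here, so S is clearly the higher of the two.
Note the exception: Ge has a higher electron affinity than As, contrary to the simple trend — adding an electron to As's half-filled 4p³ is unfavourable, so Ge (4p²) has the more exothermic EA.
Tabulated electron affinity (kJ/mol): S 200, Ge 119, As 78, In 29.
So from lowest to highest: In < As < Ge < S.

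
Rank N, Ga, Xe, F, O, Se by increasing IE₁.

Ga < Se < Xe < O < N < F

N is in period 2, group 15; O is in period 2, group 16; F is in period 2, group 17; Ga is in period 4, group 13; Se is in period 4, group 16; Xe is in period 5, group 18.
IE₁ increases left→right with effective nuclear charge and decreases top→bottom as the valence shell moves farther out.
Here both period and group differ, so the two effects have to be weighed against each other.
Se > Ga: both are in period 4; the period trend gives Se the larger value.
Xe > Se: the two effects oppose for this pair; the across-period effect wins (1170 vs 941 kJ/mol).
O > Xe: the two effects oppose for this pair; the down-group effect wins (1314 vs 1170 kJ/mol).
N > O: this pair runs against the simple trend — see the exception note.
F > N: F lies to the right of N in period 2, so the across-period effect alone puts F higher.
Note the exception: N has a higher first ionization energy than O, contrary to the simple trend — pairing an electron in O's 2p⁴ costs repulsion energy, so O ionizes more easily than half-filled N (2p³).
Approximate values (kJ/mol): N 1402, O 1314, F 1681, Ga 579, Se 941, Xe 1170.
So from lowest to highest: Ga < Se < Xe < O < N < F.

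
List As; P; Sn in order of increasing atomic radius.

P < As < Sn

P is in period 3, group 15; As is in period 4, group 15; Sn is in period 5, group 14.
Moving right in a period, electrons are added to the same shell under a stronger nuclear pull, so atoms get smaller; moving down, a new shell is opened and atoms get larger.
Neither a single period nor a single group — weigh both effects.
As > P: they share group 15; the group trend gives As the larger value.
Sn > As: both effects reinforce here, so Sn is clearly the larger of the two.
Tabulated atomic radius (pm): P 111, As 121, Sn 140.
So from smallest to largest: P < As < Sn.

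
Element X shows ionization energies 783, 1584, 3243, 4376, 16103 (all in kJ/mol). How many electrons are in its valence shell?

Look for the largest jump between consecutive ionization energies: IE5/IE4 ≈ 3.7, far larger than any earlier ratio.
That jump marks the point where a core electron is being removed. So the atom has 4 valence electrons.

4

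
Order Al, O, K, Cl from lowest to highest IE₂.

Al, Cl, K, O

IE_2 is the cost of taking one more electron from the +1 cation: Al⁺ still has 2 valence electrons; O⁺ still has 5 valence electrons; K⁺ is the bare [Ar] core; Cl⁺ still has 6 valence electrons.
Usually core removal costs more than valence removal, but here the competition is close: a tightly held n=2 valence electron can cost more to remove than an n=3 core electron, so the actual values have to decide it.
Valence configurations: Al⁺ [Ne]3s², O⁺ [He]2s²2p³, Cl⁺ [Ne]3s²3p⁴.
The numbers (kJ/mol): Al 1817, O 3388, K 3052, Cl 2298.
So the second ionization energies run Al < Cl < K < O.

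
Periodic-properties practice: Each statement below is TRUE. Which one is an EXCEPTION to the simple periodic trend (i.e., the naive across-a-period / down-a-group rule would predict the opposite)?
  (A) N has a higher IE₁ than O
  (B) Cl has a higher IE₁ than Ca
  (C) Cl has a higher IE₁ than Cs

(A)

The general trend: IE₁ increases across a period and decreases down a group.
(A) N (period 2, group 15) vs O (period 2, group 16): the stated order contradicts the simple trend.
(B) Cl (period 3, group 17) vs Ca (period 4, group 2): the stated order agrees with the simple trend.
(C) Cl (period 3, group 17) vs Cs (period 6, group 1): the stated order agrees with the simple trend.
The exception is (A): pairing an electron in O's 2p⁴ costs repulsion energy, so O ionizes more easily than half-filled N (2p³).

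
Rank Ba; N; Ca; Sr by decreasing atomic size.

Ba, Sr, Ca, N

N is in period 2, group 15; Ca is in period 4, group 2; Sr is in period 5, group 2; Ba is in period 6, group 2.
Atomic radius shrinks across a period as nuclear charge pulls the same shell inward, and grows down a group as new shells are added.
These span different periods and groups, so the two trends combine.
Ca > N: both effects reinforce here, so Ca is clearly the larger of the two.
Sr > Ca: Sr sits below Ca in group 2, so the down-group effect alone puts Sr larger.
Ba > Sr: they share group 2; the group trend gives Ba the larger value.
Tabulated atomic radius (pm): N 71, Ca 171, Sr 185, Ba 196.
So from largest to smallest: Ba > Sr > Ca > N.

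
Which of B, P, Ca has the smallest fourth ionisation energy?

IE_4 is the cost of taking one more electron from the +3 cation: B³⁺ is the bare [He] core; P³⁺ still has 2 valence electrons; Ca³⁺ is already 1 electron into the core.
Core electrons are held far more tightly than valence electrons, so Ca and B top the IE_4 order.
Approximate IE_4 values (kJ/mol): B 25026, P 4964, Ca 6491.
Putting it together, IE_4: P < Ca < B.

P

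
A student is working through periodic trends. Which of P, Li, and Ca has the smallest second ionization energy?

Ca

After 1 electron has been removed, what remains? P⁺ still has 4 valence electrons; Li⁺ is the bare [He] core; Ca⁺ still has 1 valence electron.
Pulling an electron out of a noble-gas core costs far more than removing a remaining valence electron, so Li sits at the high end of IE_2.
Valence configurations: P⁺ [Ne]3s²3p², Ca⁺ [Ar]4s¹.
Tabulated IE_2 (kJ/mol): P 1907, Li 7298, Ca 1145.
Overall IE_2 order: Ca < P < Li.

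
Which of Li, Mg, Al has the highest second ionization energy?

Consider each +1 ion: Li⁺ is the bare [He] core; Mg⁺ still has 1 valence electron; Al⁺ still has 2 valence electrons.
Core electrons are held far more tightly than valence electrons, so Li tops the IE_2 order.
Valence configurations: Mg⁺ [Ne]3s¹, Al⁺ [Ne]3s².
Tabulated IE_2 (kJ/mol): Li 7298, Mg 1451, Al 1817.
Overall IE_2 order: Mg < Al < Li.

Li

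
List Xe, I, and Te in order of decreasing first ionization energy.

Te is in period 5, group 16; I is in period 5, group 17; Xe is in period 5, group 18.
First ionization energy rises across a period (greater Z_eff holds electrons more tightly) and falls down a group (valence electrons are farther from the nucleus).
All lie in period 5, so first ionization energy increases left to right.
So from highest to lowest: Xe > I > Te.

Xe > I > Te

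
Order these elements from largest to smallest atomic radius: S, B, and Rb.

B is in period 2, group 13; S is in period 3, group 16; Rb is in period 5, group 1.
Radius decreases left→right (rising Z_eff, same n) and increases top→bottom (higher n).
These span different periods and groups, so the two trends combine.
S > B: period and group pull opposite ways; the down-group shift dominates (103 vs 85 pm).
Rb > S: both effects reinforce here, so Rb is clearly the larger of the two.
Tabulated atomic radius (pm): B 85, S 103, Rb 210.
So from largest to smallest: Rb > S > B.

Rb, S, B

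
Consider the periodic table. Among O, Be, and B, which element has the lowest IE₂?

After 1 electron has been removed, what remains? O⁺ still has 5 valence electrons; Be⁺ still has 1 valence electron; B⁺ still has 2 valence electrons.
All are still removing valence electrons, so compare the +1 ions as you would atoms: IE_2 generally rises across a period (higher Z_eff) and falls down a group (larger shell), subject to the usual subshell exceptions.
Valence configurations: O⁺ [He]2s²2p³, Be⁺ [He]2s¹, B⁺ [He]2s².
Tabulated IE_2 (kJ/mol): O 3388, Be 1757, B 2427.
Overall IE_2 order: Be < B < O.

Be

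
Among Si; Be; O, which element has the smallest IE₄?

Si

IE_4 is the cost of taking one more electron from the +3 cation: Si³⁺ still has 1 valence electron; Be³⁺ is already 1 electron into the core; O³⁺ still has 3 valence electrons.
Breaking into a closed-shell core is much more expensive than removing a leftover valence electron — Be has the largest IE_4 here.
Valence configurations: Si³⁺ [Ne]3s¹, O³⁺ [He]2s²2p¹.
Approximate IE_4 values (kJ/mol): Si 4356, Be 21007, O 7469.
Overall IE_4 order: Si < O < Be.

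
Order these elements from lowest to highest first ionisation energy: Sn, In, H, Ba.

Ba < In < Sn < H

Across a period the outer electron is held more tightly (higher IE₁); down a group it sits in a higher shell, more shielded, and comes off more easily.
Here both period and group differ, so the two effects have to be weighed against each other.
In > Ba: both effects reinforce here, so In is clearly the higher of the two.
Sn > In: Sn lies to the right of In in period 5, so the across-period effect alone puts Sn higher.
H > Sn: the two effects oppose for this pair; the down-group effect wins (1312 vs 709 kJ/mol).
Tabulated first ionization energy (kJ/mol): H 1312, In 558, Sn 709, Ba 503.
So from lowest to highest: Ba < In < Sn < H.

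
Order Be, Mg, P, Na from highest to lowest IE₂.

Na > P > Be > Mg

IE_2 is the cost of taking one more electron from the +1 cation: Be⁺ still has 1 valence electron; Mg⁺ still has 1 valence electron; P⁺ still has 4 valence electrons; Na⁺ is the bare [Ne] core.
Breaking into a closed-shell core is much more expensive than removing a leftover valence electron — Na has the largest IE_2 here.
Valence configurations: Be⁺ [He]2s¹, Mg⁺ [Ne]3s¹, P⁺ [Ne]3s²3p².
Tabulated IE_2 (kJ/mol): Be 1757, Mg 1451, P 1907, Na 4562.
Overall IE_2 order: Mg < Be < P < Na.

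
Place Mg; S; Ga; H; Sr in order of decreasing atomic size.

Sr > Mg > Ga > S > H

H is in period 1, group 1; Mg is in period 3, group 2; S is in period 3, group 16; Ga is in period 4, group 13; Sr is in period 5, group 2.
Atomic radius shrinks across a period as nuclear charge pulls the same shell inward, and grows down a group as new shells are added.
Neither a single period nor a single group — weigh both effects.
S > H: the two effects oppose for this pair; the down-group effect wins (103 vs 32 pm).
Ga > S: both effects reinforce here, so Ga is clearly the larger of the two.
Mg > Ga: the two effects oppose for this pair; the across-period effect wins (139 vs 124 pm).
Sr > Mg: Sr sits below Mg in group 2, so the down-group effect alone puts Sr larger.
Tabulated atomic radius (pm): H 32, Mg 139, S 103, Ga 124, Sr 185.
So from largest to smallest: Sr > Mg > Ga > S > H.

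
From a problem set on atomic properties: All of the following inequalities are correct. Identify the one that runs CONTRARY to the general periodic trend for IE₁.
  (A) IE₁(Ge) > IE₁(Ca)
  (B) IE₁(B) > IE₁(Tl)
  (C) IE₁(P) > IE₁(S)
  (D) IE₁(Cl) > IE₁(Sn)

(C)

The general trend: IE₁ increases across a period and decreases down a group.
(A) Ge (period 4, group 14) vs Ca (period 4, group 2): the stated order agrees with the simple trend.
(B) B (period 2, group 13) vs Tl (period 6, group 13): the stated order agrees with the simple trend.
(C) P (period 3, group 15) vs S (period 3, group 16): the stated order contradicts the simple trend.
(D) Cl (period 3, group 17) vs Sn (period 5, group 14): the stated order agrees with the simple trend.
The exception is (C): S (3p⁴) ionizes more easily than half-filled P (3p³) because the paired 3p electron in S is pushed out by e⁻–e⁻ repulsion.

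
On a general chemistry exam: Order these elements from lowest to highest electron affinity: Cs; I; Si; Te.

Cs < Si < Te < I

Si is in period 3, group 14; Te is in period 5, group 16; I is in period 5, group 17; Cs is in period 6, group 1.
EA tends to increase across a period and decrease down a group, though the pattern is less regular than for IE or radius.
These span different periods and groups, so the two trends combine.
Si > Cs: relative to Cs, both the across-period and down-group shifts push Si's electron affinity up.
Te > Si: period and group pull opposite ways; the across-period shift dominates (190 vs 134 kJ/mol).
I > Te: both are in period 5; the period trend gives I the larger value.
Approximate values (kJ/mol): Si 134, Te 190, I 295, Cs 46.
So from lowest to highest: Cs < Si < Te < I.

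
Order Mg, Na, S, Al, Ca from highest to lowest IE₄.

Al > Mg > Na > Ca > S

Consider each +3 ion: Mg³⁺ is already 1 electron into the core; Na³⁺ is already 2 electrons into the core; S³⁺ still has 3 valence electrons; Al³⁺ is the bare [Ne] core; Ca³⁺ is already 1 electron into the core.
Pulling an electron out of a noble-gas core costs far more than removing a remaining valence electron, so Ca, Na, Mg and Al sit at the high end of IE_4.
The numbers (kJ/mol): Mg 10543, Na 9543, S 4556, Al 11577, Ca 6491.
So the fourth ionization energies run S < Ca < Na < Mg < Al.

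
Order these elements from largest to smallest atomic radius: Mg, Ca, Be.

Ca > Mg > Be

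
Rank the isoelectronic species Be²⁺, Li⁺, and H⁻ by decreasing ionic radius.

All of these have 2 electrons, so size is governed by nuclear charge alone: the more protons, the stronger the pull on the same electron cloud, and the smaller the ion.
Nuclear charges: Be²⁺ (Z=4), Li⁺ (Z=3), H⁻ (Z=1).
Largest to smallest: H⁻ > Li⁺ > Be²⁺.

H⁻ > Li⁺ > Be²⁺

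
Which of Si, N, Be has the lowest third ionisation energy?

After 2 electrons have been removed, what remains? Si²⁺ still has 2 valence electrons; N²⁺ still has 3 valence electrons; Be²⁺ is the bare [He] core.
Breaking into a closed-shell core is much more expensive than removing a leftover valence electron — Be has the largest IE_3 here.
Valence configurations: Si²⁺ [Ne]3s², N²⁺ [He]2s²2p¹.
The numbers (kJ/mol): Si 3232, N 4578, Be 14849.
Putting it together, IE_3: Si < N < Be.

Si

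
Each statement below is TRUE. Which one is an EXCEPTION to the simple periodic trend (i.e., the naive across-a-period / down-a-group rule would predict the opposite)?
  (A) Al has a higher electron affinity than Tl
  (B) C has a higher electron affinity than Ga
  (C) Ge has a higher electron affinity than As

(C)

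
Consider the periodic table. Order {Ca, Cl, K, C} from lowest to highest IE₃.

Cl < K < C < Ca

Consider each +2 ion: Ca²⁺ is the bare [Ar] core; Cl²⁺ still has 5 valence electrons; K²⁺ is already 1 electron into the core; C²⁺ still has 2 valence electrons.
Usually core removal costs more than valence removal, but here the competition is close: a tightly held n=2 valence electron can cost more to remove than an n=3 core electron, so the actual values have to decide it.
Valence configurations: Cl²⁺ [Ne]3s²3p³, C²⁺ [He]2s².
Approximate IE_3 values (kJ/mol): Ca 4912, Cl 3822, K 4420, C 4620.
So the third ionization energies run Cl < K < C < Ca.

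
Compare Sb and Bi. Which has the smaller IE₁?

Sb is in period 5, group 15; Bi is in period 6, group 15.
Removing the outermost electron gets harder across a period and easier down a group.
All are in group 15, so first ionization energy increases up the group.
So Bi has the smaller IE₁ (Bi < Sb).

Bi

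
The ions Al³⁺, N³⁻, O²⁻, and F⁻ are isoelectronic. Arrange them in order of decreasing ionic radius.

N³⁻ > O²⁻ > F⁻ > Al³⁺

All of these have 10 electrons, so size is governed by nuclear charge alone: the more protons, the stronger the pull on the same electron cloud, and the smaller the ion.
Nuclear charges: Al³⁺ (Z=13), F⁻ (Z=9), O²⁻ (Z=8), N³⁻ (Z=7).
Largest to smallest: N³⁻ > O²⁻ > F⁻ > Al³⁺.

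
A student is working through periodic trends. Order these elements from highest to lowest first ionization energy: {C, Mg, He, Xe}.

Across a period the outer electron is held more tightly (higher IE₁); down a group it sits in a higher shell, more shielded, and comes off more easily.
These span different periods and groups, so the two trends combine.
C > Mg: both effects reinforce here, so C is clearly the higher of the two.
Xe > C: the two effects oppose for this pair; the across-period effect wins (1170 vs 1086 kJ/mol).
He > Xe: He sits above Xe in group 18, so the down-group effect alone puts He higher.
For reference (kJ/mol): He 2372, C 1086, Mg 738, Xe 1170.
So from highest to lowest: He > Xe > C > Mg.

He, Xe, C, Mg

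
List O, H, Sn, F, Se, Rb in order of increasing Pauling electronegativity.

Rb < Sn < H < Se < O < F

H is in period 1, group 1; O is in period 2, group 16; F is in period 2, group 17; Se is in period 4, group 16; Rb is in period 5, group 1; Sn is in period 5, group 14.
EN rises left→right (higher Z_eff, smaller atoms) and falls top→bottom (larger, more shielded atoms).
Here both period and group differ, so the two effects have to be weighed against each other.
Sn > Rb: both are in period 5; the period trend gives Sn the larger value.
H > Sn: the two effects oppose for this pair; the down-group effect wins (2.20 vs 1.96).
Se > H: the two effects oppose for this pair; the across-period effect wins (2.55 vs 2.20).
O > Se: they share group 16; the group trend gives O the larger value.
F > O: both are in period 2; the period trend gives F the larger value.
Approximate values (Pauling): H 2.20, O 3.44, F 3.98, Se 2.55, Rb 0.82, Sn 1.96.
So from lowest to highest: Rb < Sn < H < Se < O < F.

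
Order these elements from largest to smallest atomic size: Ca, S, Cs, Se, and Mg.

Mg is in period 3, group 2; S is in period 3, group 16; Ca is in period 4, group 2; Se is in period 4, group 16; Cs is in period 6, group 1.
Radius decreases left→right (rising Z_eff, same n) and increases top→bottom (higher n).
Here both period and group differ, so the two effects have to be weighed against each other.
Se > S: Se sits below S in group 16, so the down-group effect alone puts Se larger.
Mg > Se: the two effects oppose for this pair; the across-period effect wins (139 vs 116 pm).
Ca > Mg: they share group 2; the group trend gives Ca the larger value.
Cs > Ca: relative to Ca, both the across-period and down-group shifts push Cs's atomic radius up.
Tabulated atomic radius (pm): Mg 139, S 103, Ca 171, Se 116, Cs 232.
So from largest to smallest: Cs > Ca > Mg > Se > S.

Cs, Ca, Mg, Se, S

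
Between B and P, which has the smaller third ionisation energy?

P

Consider each +2 ion: B²⁺ still has 1 valence electron; P²⁺ still has 3 valence electrons.
All are still removing valence electrons, so compare the +2 ions as you would atoms: IE_3 generally rises across a period (higher Z_eff) and falls down a group (larger shell), subject to the usual subshell exceptions.
Valence configurations: B²⁺ [He]2s¹, P²⁺ [Ne]3s²3p¹.
The numbers (kJ/mol): B 3660, P 2914.
Hence IE_3: P < B.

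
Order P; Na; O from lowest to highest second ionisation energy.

After 1 electron has been removed, what remains? P⁺ still has 4 valence electrons; Na⁺ is the bare [Ne] core; O⁺ still has 5 valence electrons.
Core electrons are held far more tightly than valence electrons, so Na tops the IE_2 order.
Valence configurations: P⁺ [Ne]3s²3p², O⁺ [He]2s²2p³.
Approximate IE_2 values (kJ/mol): P 1907, Na 4562, O 3388.
Hence IE_2: P < O < Na.

P < O < Na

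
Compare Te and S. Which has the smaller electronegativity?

S is in period 3, group 16; Te is in period 5, group 16.
Smaller atoms with higher effective nuclear charge are more electronegative.
All are in group 16, so electronegativity increases up the group.
So Te has the smaller electronegativity (Te < S).

Te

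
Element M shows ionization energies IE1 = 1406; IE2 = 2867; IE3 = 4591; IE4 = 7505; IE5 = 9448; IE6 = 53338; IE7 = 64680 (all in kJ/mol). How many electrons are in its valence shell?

5

Look for the largest jump between consecutive ionization energies: IE6/IE5 ≈ 5.6, far larger than any earlier ratio.
That jump marks the point where a core electron is being removed. So the atom has 5 valence electrons.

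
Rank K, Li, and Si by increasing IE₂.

Si < K < Li

The second ionization energy removes an electron from the +1 ion. For each element: K⁺ is the bare [Ar] core; Li⁺ is the bare [He] core; Si⁺ still has 3 valence electrons.
Breaking into a closed-shell core is much more expensive than removing a leftover valence electron — K and Li have the largest IE_2 here.
Approximate IE_2 values (kJ/mol): K 3052, Li 7298, Si 1577.
Putting it together, IE_2: Si < K < Li.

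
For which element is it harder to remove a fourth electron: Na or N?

IE_4 is the cost of taking one more electron from the +3 cation: Na³⁺ is already 2 electrons into the core; N³⁺ still has 2 valence electrons.
Pulling an electron out of a noble-gas core costs far more than removing a remaining valence electron, so Na sits at the high end of IE_4.
The numbers (kJ/mol): Na 9543, N 7475.
So the fourth ionization energies run N < Na.

Na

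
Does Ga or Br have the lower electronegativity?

Ga is in period 4, group 13; Br is in period 4, group 17.
Smaller atoms with higher effective nuclear charge are more electronegative.
All lie in period 4, so electronegativity increases left to right.
So Ga has the lower electronegativity (Ga < Br).

Ga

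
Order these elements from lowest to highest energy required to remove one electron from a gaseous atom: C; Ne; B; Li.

Li < B < C < Ne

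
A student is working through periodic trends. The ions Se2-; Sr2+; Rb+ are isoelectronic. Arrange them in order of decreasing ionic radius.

Se2-, Rb+, Sr2+

All of these have 36 electrons, so size is governed by nuclear charge alone: the more protons, the stronger the pull on the same electron cloud, and the smaller the ion.
Nuclear charges: Sr2+ (Z=38), Rb+ (Z=37), Se2- (Z=34).
Largest to smallest: Se2- > Rb+ > Sr2+.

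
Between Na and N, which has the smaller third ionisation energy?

N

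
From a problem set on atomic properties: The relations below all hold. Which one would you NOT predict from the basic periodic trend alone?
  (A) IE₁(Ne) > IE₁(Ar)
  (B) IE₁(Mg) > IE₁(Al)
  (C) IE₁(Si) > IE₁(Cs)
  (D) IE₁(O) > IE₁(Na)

(B)

The general trend: first ionisation energy increases across a period and decreases down a group.
(A) Ne (period 2, group 18) vs Ar (period 3, group 18): the stated order agrees with the simple trend.
(B) Mg (period 3, group 2) vs Al (period 3, group 13): the stated order contradicts the simple trend.
(C) Si (period 3, group 14) vs Cs (period 6, group 1): the stated order agrees with the simple trend.
(D) O (period 2, group 16) vs Na (period 3, group 1): the stated order agrees with the simple trend.
The exception is (B): Al's single 3p electron is easier to remove than one from Mg's filled 3s².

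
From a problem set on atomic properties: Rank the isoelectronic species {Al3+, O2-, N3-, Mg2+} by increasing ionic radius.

Al3+ < Mg2+ < O2- < N3-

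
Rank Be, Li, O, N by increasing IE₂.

IE_2 is the cost of taking one more electron from the +1 cation: Be⁺ still has 1 valence electron; Li⁺ is the bare [He] core; O⁺ still has 5 valence electrons; N⁺ still has 4 valence electrons.
Core electrons are held far more tightly than valence electrons, so Li tops the IE_2 order.
Valence configurations: Be⁺ [He]2s¹, O⁺ [He]2s²2p³, N⁺ [He]2s²2p².
The numbers (kJ/mol): Be 1757, Li 7298, O 3388, N 2856.
Overall IE_2 order: Be < N < O < Li.

Be < N < O < Li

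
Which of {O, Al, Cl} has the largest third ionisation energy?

Consider each +2 ion: O²⁺ still has 4 valence electrons; Al²⁺ still has 1 valence electron; Cl²⁺ still has 5 valence electrons.
All are still removing valence electrons, so compare the +2 ions as you would atoms: IE_3 generally rises across a period (higher Z_eff) and falls down a group (larger shell), subject to the usual subshell exceptions.
Valence configurations: O²⁺ [He]2s²2p², Al²⁺ [Ne]3s¹, Cl²⁺ [Ne]3s²3p³.
The numbers (kJ/mol): O 5300, Al 2745, Cl 3822.
Overall IE_3 order: Al < Cl < O.

O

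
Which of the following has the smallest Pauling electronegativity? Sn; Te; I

Atoms toward the upper right of the periodic table pull bonding electrons most strongly.
All lie in period 5, so electronegativity increases left to right.
The smallest Pauling electronegativity among these belongs to Sn.

Sn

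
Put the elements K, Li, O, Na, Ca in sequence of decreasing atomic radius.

K, Ca, Na, Li, O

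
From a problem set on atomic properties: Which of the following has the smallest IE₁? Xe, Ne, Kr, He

He is in period 1, group 18; Ne is in period 2, group 18; Kr is in period 4, group 18; Xe is in period 5, group 18.
Across a period the outer electron is held more tightly (higher IE₁); down a group it sits in a higher shell, more shielded, and comes off more easily.
All are in group 18, so first ionization energy increases up the group.
The smallest IE₁ among these belongs to Xe.

Xe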